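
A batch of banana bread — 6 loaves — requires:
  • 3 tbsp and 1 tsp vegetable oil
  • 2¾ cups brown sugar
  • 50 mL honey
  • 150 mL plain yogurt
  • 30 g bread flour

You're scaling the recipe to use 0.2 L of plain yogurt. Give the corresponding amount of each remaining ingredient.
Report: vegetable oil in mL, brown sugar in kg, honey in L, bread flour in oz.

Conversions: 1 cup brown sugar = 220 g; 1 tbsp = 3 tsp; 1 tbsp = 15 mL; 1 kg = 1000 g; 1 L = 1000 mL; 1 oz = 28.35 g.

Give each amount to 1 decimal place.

The original recipe has 0.15 L of plain yogurt, so the scaling factor is 0.2 ÷ 0.15 = 4/3.
vegetable oil: (3 tbsp + 1 tsp = 10/3 tbsp) × 4/3 × 15 mL/tbsp ≈ 66.7 mL
brown sugar: 2.75 cup × 4/3 × 220 g/cup ÷ 1000 g/kg ≈ 0.8 kg
honey: 50 mL × 4/3 ÷ 1000 mL/L ≈ 0.1 L
bread flour: 30 g × 4/3 ÷ 28.35 g/oz ≈ 1.4 oz

vegetable oil: 66.7 mL; brown sugar: 0.8 kg; honey: 0.1 L; bread flour: 1.4 oz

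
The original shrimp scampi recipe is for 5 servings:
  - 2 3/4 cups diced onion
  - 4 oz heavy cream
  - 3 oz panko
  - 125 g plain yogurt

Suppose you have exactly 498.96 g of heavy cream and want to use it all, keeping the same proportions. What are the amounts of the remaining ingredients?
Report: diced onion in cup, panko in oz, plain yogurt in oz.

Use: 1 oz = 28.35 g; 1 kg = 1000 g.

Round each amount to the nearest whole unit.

The original recipe has 113.4 g of heavy cream, so the scaling factor is 498.96 ÷ 113.4 = 22/5 = 4.4.
diced onion: 2.75 cup × 22/5 ≈ 12 cup
panko: 3 oz × 22/5 ≈ 13 oz
plain yogurt: 125 g × 22/5 ÷ 28.35 g/oz ≈ 19 oz

diced onion: 12 cup; panko: 13 oz; plain yogurt: 19 oz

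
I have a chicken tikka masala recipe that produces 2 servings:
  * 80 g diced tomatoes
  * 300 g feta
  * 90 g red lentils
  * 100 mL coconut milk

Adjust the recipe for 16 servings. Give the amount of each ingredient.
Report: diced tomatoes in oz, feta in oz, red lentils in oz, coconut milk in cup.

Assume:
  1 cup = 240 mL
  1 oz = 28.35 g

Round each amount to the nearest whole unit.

diced tomatoes: 23 oz; feta: 85 oz; red lentils: 25 oz; coconut milk: 3 cup

Scaling factor: 16/2 = 8.
diced tomatoes: 80 g × 8 ÷ 28.35 g/oz ≈ 23 oz
feta: 300 g × 8 ÷ 28.35 g/oz ≈ 85 oz
red lentils: 90 g × 8 ÷ 28.35 g/oz ≈ 25 oz
coconut milk: 100 mL × 8 ÷ 240 mL/cup ≈ 3 cup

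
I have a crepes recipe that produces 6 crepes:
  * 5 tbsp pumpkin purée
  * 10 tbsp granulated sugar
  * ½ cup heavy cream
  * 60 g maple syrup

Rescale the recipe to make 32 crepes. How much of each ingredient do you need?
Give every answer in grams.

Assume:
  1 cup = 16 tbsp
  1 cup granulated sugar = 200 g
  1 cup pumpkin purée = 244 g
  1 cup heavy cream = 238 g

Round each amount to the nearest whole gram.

Scaling factor: 32/6 = 16/3.
pumpkin purée: 5 tbsp × 16/3 ÷ 16 tbsp/cup × 244 g/cup ≈ 407 g
granulated sugar: 10 tbsp × 16/3 ÷ 16 tbsp/cup × 200 g/cup ≈ 667 g
heavy cream: 0.5 cup × 16/3 × 238 g/cup ≈ 635 g
maple syrup: 60 g × 16/3 = 320 g

pumpkin purée: 407 g; granulated sugar: 667 g; heavy cream: 635 g; maple syrup: 320 g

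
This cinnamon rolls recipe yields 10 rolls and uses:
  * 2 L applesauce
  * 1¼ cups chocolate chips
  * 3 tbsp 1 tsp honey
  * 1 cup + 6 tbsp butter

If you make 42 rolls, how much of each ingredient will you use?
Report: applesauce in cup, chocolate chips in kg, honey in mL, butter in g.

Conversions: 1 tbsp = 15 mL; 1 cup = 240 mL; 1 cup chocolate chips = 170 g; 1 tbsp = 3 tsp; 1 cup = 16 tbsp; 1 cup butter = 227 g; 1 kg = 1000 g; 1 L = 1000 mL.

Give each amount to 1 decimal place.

applesauce: 35.0 cup; chocolate chips: 0.9 kg; honey: 210.0 mL; butter: 1310.9 g

Scaling factor: 42/10 = 21/5 = 4.2.
applesauce: 2 L × 21/5 × 1000 mL/L ÷ 240 mL/cup = 35.0 cup
chocolate chips: 1.25 cup × 21/5 × 170 g/cup ÷ 1000 g/kg ≈ 0.9 kg
honey: (3 tbsp + 1 tsp = 10/3 tbsp) × 21/5 × 15 mL/tbsp = 210.0 mL
butter: (1 cup + 6 tbsp = 1.375 cup) × 21/5 × 227 g/cup ≈ 1310.9 g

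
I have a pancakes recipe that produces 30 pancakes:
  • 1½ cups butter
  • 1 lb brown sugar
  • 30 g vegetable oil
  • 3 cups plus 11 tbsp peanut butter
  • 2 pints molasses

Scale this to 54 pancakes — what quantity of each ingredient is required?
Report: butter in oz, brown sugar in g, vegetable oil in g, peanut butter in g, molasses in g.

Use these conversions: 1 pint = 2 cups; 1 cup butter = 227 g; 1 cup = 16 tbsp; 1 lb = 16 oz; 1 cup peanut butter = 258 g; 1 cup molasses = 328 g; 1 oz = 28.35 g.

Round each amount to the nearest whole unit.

Scaling factor: 54/30 = 9/5 = 1.8.
butter: 1.5 cup × 9/5 × 227 g/cup ÷ 28.35 g/oz ≈ 22 oz
brown sugar: 1 lb × 9/5 × 16 oz/lb × 28.35 g/oz ≈ 816 g
vegetable oil: 30 g × 9/5 = 54 g
peanut butter: (3 cup + 11 tbsp = 3.6875 cup) × 9/5 × 258 g/cup ≈ 1712 g
molasses: 2 pint × 9/5 × 2 cup/pint × 328 g/cup ≈ 2362 g

butter: 22 oz; brown sugar: 816 g; vegetable oil: 54 g; peanut butter: 1712 g; molasses: 2362 g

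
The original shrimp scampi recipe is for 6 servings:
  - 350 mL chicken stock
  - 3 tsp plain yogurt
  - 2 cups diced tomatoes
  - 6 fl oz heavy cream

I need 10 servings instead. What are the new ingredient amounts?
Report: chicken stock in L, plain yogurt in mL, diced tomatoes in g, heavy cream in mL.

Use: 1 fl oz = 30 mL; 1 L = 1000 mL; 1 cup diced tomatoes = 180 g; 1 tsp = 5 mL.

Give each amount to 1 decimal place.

chicken stock: 0.6 L; plain yogurt: 25.0 mL; diced tomatoes: 600.0 g; heavy cream: 300.0 mL

Scaling factor: 10/6 = 5/3.
chicken stock: 350 mL × 5/3 ÷ 1000 mL/L ≈ 0.6 L
plain yogurt: 3 tsp × 5/3 × 5 mL/tsp = 25.0 mL
diced tomatoes: 2 cup × 5/3 × 180 g/cup = 600.0 g
heavy cream: 6 fl oz × 5/3 × 30 mL/fl oz = 300.0 mL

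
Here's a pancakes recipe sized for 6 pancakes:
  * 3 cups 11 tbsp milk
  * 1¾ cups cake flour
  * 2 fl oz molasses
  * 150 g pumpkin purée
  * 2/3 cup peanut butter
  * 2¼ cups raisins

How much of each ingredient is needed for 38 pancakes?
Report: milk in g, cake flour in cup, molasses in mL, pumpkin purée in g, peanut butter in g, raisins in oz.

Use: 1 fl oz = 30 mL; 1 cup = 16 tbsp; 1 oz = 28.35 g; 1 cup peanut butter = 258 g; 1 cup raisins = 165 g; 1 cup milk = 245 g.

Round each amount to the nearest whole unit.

milk: 5722 g; cake flour: 11 cup; molasses: 380 mL; pumpkin purée: 950 g; peanut butter: 1089 g; raisins: 83 oz

Scaling factor: 38/6 = 19/3.
milk: (3 cup + 11 tbsp = 3.6875 cup) × 19/3 × 245 g/cup ≈ 5722 g
cake flour: 1.75 cup × 19/3 ≈ 11 cup
molasses: 2 fl oz × 19/3 × 30 mL/fl oz = 380 mL
pumpkin purée: 150 g × 19/3 = 950 g
peanut butter: 2/3 cup × 19/3 × 258 g/cup ≈ 1089 g
raisins: 2.25 cup × 19/3 × 165 g/cup ÷ 28.35 g/oz ≈ 83 oz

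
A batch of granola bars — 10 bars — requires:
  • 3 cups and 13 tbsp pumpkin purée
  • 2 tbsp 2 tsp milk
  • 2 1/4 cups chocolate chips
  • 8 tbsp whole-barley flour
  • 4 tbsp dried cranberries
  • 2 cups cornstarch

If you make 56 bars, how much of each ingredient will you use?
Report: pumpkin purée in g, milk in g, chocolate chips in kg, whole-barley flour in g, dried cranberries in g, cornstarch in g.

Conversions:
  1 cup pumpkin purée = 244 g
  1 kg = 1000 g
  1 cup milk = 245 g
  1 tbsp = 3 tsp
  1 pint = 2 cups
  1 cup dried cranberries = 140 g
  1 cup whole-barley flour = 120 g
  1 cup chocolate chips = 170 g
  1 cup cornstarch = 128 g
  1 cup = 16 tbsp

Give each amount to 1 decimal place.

pumpkin purée: 5209.4 g; milk: 228.7 g; chocolate chips: 2.1 kg; whole-barley flour: 336.0 g; dried cranberries: 196.0 g; cornstarch: 1433.6 g

Scaling factor: 56/10 = 28/5 = 5.6.
pumpkin purée: (3 cup + 13 tbsp = 3.8125 cup) × 28/5 × 244 g/cup = 5209.4 g
milk: (2 tbsp + 2 tsp = 8/3 tbsp) × 28/5 ÷ 16 tbsp/cup × 245 g/cup ≈ 228.7 g
chocolate chips: 2.25 cup × 28/5 × 170 g/cup ÷ 1000 g/kg ≈ 2.1 kg
whole-barley flour: 8 tbsp × 28/5 ÷ 16 tbsp/cup × 120 g/cup = 336.0 g
dried cranberries: 4 tbsp × 28/5 ÷ 16 tbsp/cup × 140 g/cup = 196.0 g
cornstarch: 2 cup × 28/5 × 128 g/cup = 1433.6 g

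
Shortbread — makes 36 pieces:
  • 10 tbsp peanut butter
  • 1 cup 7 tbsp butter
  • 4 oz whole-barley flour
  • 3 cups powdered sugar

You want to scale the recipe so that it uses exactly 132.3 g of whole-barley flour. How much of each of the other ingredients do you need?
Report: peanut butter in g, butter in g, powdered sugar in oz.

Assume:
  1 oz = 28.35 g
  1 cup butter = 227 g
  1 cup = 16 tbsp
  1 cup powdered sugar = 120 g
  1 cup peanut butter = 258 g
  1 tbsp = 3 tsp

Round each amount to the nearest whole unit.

peanut butter: 188 g; butter: 381 g; powdered sugar: 15 oz

The original recipe has 113.4 g of whole-barley flour, so the scaling factor is 132.3 ÷ 113.4 = 7/6.
peanut butter: 10 tbsp × 7/6 ÷ 16 tbsp/cup × 258 g/cup ≈ 188 g
butter: (1 cup + 7 tbsp = 1.4375 cup) × 7/6 × 227 g/cup ≈ 381 g
powdered sugar: 3 cup × 7/6 × 120 g/cup ÷ 28.35 g/oz ≈ 15 oz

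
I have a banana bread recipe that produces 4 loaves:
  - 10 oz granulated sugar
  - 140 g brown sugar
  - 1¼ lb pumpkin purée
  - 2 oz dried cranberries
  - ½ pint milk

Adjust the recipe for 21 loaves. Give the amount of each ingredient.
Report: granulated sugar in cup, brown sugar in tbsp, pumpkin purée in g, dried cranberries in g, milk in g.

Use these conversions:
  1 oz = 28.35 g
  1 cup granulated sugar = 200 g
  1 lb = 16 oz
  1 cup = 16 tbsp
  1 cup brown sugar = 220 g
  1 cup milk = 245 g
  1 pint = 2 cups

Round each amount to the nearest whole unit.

granulated sugar: 7 cup; brown sugar: 53 tbsp; pumpkin purée: 2977 g; dried cranberries: 298 g; milk: 1286 g

Scaling factor: 21/4 = 5.25.
granulated sugar: 10 oz × 21/4 × 28.35 g/oz ÷ 200 g/cup ≈ 7 cup
brown sugar: 140 g × 21/4 ÷ 220 g/cup × 16 tbsp/cup ≈ 53 tbsp
pumpkin purée: 1.25 lb × 21/4 × 16 oz/lb × 28.35 g/oz ≈ 2977 g
dried cranberries: 2 oz × 21/4 × 28.35 g/oz ≈ 298 g
milk: 0.5 pint × 21/4 × 2 cup/pint × 245 g/cup ≈ 1286 g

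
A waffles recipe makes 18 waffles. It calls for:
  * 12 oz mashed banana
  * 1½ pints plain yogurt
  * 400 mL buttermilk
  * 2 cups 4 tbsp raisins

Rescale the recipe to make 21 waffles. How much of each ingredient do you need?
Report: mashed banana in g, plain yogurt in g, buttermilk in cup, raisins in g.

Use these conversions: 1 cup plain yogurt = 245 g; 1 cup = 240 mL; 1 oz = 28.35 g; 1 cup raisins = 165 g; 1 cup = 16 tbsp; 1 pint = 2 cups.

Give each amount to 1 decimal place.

Scaling factor: 21/18 = 7/6.
mashed banana: 12 oz × 7/6 × 28.35 g/oz = 396.9 g
plain yogurt: 1.5 pint × 7/6 × 2 cup/pint × 245 g/cup = 857.5 g
buttermilk: 400 mL × 7/6 ÷ 240 mL/cup ≈ 1.9 cup
raisins: (2 cup + 4 tbsp = 2.25 cup) × 7/6 × 165 g/cup ≈ 433.1 g

mashed banana: 396.9 g; plain yogurt: 857.5 g; buttermilk: 1.9 cup; raisins: 433.1 g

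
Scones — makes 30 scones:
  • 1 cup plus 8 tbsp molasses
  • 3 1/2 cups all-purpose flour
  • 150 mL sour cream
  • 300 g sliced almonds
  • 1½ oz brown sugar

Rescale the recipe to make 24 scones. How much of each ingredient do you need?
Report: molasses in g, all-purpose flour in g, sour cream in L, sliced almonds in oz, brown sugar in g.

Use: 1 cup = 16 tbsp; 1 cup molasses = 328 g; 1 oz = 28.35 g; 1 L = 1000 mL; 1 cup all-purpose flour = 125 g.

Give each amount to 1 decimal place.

Scaling factor: 24/30 = 4/5 = 0.8.
molasses: (1 cup + 8 tbsp = 1.5 cup) × 4/5 × 328 g/cup = 393.6 g
all-purpose flour: 3.5 cup × 4/5 × 125 g/cup = 350.0 g
sour cream: 150 mL × 4/5 ÷ 1000 mL/L ≈ 0.1 L
sliced almonds: 300 g × 4/5 ÷ 28.35 g/oz ≈ 8.5 oz
brown sugar: 1.5 oz × 4/5 × 28.35 g/oz ≈ 34.0 g

molasses: 393.6 g; all-purpose flour: 350.0 g; sour cream: 0.1 L; sliced almonds: 8.5 oz; brown sugar: 34.0 g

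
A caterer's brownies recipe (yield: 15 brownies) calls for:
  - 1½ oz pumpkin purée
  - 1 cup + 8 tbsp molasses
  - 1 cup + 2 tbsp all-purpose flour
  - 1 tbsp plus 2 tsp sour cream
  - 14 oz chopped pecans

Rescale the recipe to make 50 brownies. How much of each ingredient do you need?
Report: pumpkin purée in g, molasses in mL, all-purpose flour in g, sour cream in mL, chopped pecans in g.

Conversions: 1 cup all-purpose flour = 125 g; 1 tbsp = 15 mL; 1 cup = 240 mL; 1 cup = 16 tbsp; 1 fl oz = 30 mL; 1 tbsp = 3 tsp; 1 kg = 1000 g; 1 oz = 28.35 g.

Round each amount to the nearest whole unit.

pumpkin purée: 142 g; molasses: 1200 mL; all-purpose flour: 469 g; sour cream: 83 mL; chopped pecans: 1323 g

Scaling factor: 50/15 = 10/3.
pumpkin purée: 1.5 oz × 10/3 × 28.35 g/oz ≈ 142 g
molasses: (1 cup + 8 tbsp = 1.5 cup) × 10/3 × 240 mL/cup = 1200 mL
all-purpose flour: (1 cup + 2 tbsp = 1.125 cup) × 10/3 × 125 g/cup ≈ 469 g
sour cream: (1 tbsp + 2 tsp = 5/3 tbsp) × 10/3 × 15 mL/tbsp ≈ 83 mL
chopped pecans: 14 oz × 10/3 × 28.35 g/oz = 1323 g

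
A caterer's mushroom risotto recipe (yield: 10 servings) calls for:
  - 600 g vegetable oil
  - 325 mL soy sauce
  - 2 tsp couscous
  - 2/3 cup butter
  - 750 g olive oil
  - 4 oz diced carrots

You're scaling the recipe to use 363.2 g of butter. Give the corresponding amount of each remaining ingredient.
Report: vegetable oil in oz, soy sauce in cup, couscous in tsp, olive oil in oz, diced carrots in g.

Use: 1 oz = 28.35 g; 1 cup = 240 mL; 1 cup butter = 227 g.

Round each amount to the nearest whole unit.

vegetable oil: 51 oz; soy sauce: 3 cup; couscous: 5 tsp; olive oil: 63 oz; diced carrots: 272 g

The original recipe has 454/3 g of butter, so the scaling factor is 363.2 ÷ 454/3 = 12/5 = 2.4.
vegetable oil: 600 g × 12/5 ÷ 28.35 g/oz ≈ 51 oz
soy sauce: 325 mL × 12/5 ÷ 240 mL/cup ≈ 3 cup
couscous: 2 tsp × 12/5 ≈ 5 tsp
olive oil: 750 g × 12/5 ÷ 28.35 g/oz ≈ 63 oz
diced carrots: 4 oz × 12/5 × 28.35 g/oz ≈ 272 g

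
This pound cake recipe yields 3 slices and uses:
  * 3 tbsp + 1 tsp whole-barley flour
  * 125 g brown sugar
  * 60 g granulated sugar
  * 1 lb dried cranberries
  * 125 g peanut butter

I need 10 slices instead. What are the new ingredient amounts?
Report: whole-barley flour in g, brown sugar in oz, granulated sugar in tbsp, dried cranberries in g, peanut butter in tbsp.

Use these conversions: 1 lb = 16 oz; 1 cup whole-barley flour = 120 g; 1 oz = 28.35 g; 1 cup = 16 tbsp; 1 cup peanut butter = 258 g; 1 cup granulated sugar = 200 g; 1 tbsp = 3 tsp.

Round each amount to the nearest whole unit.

Scaling factor: 10/3.
whole-barley flour: (3 tbsp + 1 tsp = 10/3 tbsp) × 10/3 ÷ 16 tbsp/cup × 120 g/cup ≈ 83 g
brown sugar: 125 g × 10/3 ÷ 28.35 g/oz ≈ 15 oz
granulated sugar: 60 g × 10/3 ÷ 200 g/cup × 16 tbsp/cup = 16 tbsp
dried cranberries: 1 lb × 10/3 × 16 oz/lb × 28.35 g/oz = 1512 g
peanut butter: 125 g × 10/3 ÷ 258 g/cup × 16 tbsp/cup ≈ 26 tbsp

whole-barley flour: 83 g; brown sugar: 15 oz; granulated sugar: 16 tbsp; dried cranberries: 1512 g; peanut butter: 26 tbsp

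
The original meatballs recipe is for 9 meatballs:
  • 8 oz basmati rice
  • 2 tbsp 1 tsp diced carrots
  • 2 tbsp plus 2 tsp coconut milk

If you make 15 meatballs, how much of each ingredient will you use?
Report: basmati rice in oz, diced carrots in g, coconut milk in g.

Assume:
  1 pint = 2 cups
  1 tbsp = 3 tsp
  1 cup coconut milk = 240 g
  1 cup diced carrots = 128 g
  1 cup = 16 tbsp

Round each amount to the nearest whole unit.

basmati rice: 13 oz; diced carrots: 31 g; coconut milk: 67 g

Scaling factor: 15/9 = 5/3.
basmati rice: 8 oz × 5/3 ≈ 13 oz
diced carrots: (2 tbsp + 1 tsp = 7/3 tbsp) × 5/3 ÷ 16 tbsp/cup × 128 g/cup ≈ 31 g
coconut milk: (2 tbsp + 2 tsp = 8/3 tbsp) × 5/3 ÷ 16 tbsp/cup × 240 g/cup ≈ 67 g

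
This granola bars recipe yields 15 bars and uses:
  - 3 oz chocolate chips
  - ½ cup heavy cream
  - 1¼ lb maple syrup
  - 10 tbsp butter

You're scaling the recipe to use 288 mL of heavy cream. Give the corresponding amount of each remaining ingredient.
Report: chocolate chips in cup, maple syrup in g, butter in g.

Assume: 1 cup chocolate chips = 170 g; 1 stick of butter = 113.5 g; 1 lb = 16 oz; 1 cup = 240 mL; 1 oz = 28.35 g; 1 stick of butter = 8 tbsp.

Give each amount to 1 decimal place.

chocolate chips: 1.2 cup; maple syrup: 1360.8 g; butter: 340.5 g

The original recipe has 120 mL of heavy cream, so the scaling factor is 288 ÷ 120 = 12/5 = 2.4.
chocolate chips: 3 oz × 12/5 × 28.35 g/oz ÷ 170 g/cup ≈ 1.2 cup
maple syrup: 1.25 lb × 12/5 × 16 oz/lb × 28.35 g/oz = 1360.8 g
butter: 10 tbsp × 12/5 ÷ 8 tbsp/stick × 113.5 g/stick = 340.5 g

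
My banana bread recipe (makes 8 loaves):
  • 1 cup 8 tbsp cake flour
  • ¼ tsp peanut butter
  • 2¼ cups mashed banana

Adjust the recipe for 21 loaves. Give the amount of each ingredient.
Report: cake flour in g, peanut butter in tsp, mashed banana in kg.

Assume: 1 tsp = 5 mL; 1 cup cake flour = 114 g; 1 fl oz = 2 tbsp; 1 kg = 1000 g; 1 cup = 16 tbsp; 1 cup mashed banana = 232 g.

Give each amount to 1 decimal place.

cake flour: 448.9 g; peanut butter: 0.7 tsp; mashed banana: 1.4 kg

Scaling factor: 21/8 = 2.625.
cake flour: (1 cup + 8 tbsp = 1.5 cup) × 21/8 × 114 g/cup ≈ 448.9 g
peanut butter: 0.25 tsp × 21/8 ≈ 0.7 tsp
mashed banana: 2.25 cup × 21/8 × 232 g/cup ÷ 1000 g/kg ≈ 1.4 kg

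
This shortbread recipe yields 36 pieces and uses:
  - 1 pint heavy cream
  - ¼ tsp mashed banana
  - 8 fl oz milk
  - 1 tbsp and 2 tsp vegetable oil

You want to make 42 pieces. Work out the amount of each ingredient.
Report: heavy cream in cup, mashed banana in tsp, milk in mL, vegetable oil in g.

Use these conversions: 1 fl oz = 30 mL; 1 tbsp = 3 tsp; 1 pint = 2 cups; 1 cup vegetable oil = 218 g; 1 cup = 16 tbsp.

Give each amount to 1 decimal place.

Scaling factor: 42/36 = 7/6.
heavy cream: 1 pint × 7/6 × 2 cup/pint ≈ 2.3 cup
mashed banana: 0.25 tsp × 7/6 ≈ 0.3 tsp
milk: 8 fl oz × 7/6 × 30 mL/fl oz = 280.0 mL
vegetable oil: (1 tbsp + 2 tsp = 5/3 tbsp) × 7/6 ÷ 16 tbsp/cup × 218 g/cup ≈ 26.5 g

heavy cream: 2.3 cup; mashed banana: 0.3 tsp; milk: 280.0 mL; vegetable oil: 26.5 g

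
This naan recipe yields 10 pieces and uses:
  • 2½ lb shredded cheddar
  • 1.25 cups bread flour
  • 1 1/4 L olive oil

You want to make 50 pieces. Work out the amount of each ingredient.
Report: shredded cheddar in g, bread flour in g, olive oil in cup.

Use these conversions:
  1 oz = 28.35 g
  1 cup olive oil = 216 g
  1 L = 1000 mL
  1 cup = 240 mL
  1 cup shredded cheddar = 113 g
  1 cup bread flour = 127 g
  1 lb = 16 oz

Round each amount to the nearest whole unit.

Scaling factor: 50/10 = 5.
shredded cheddar: 2.5 lb × 5 × 16 oz/lb × 28.35 g/oz = 5670 g
bread flour: 1.25 cup × 5 × 127 g/cup ≈ 794 g
olive oil: 1.25 L × 5 × 1000 mL/L ÷ 240 mL/cup ≈ 26 cup

shredded cheddar: 5670 g; bread flour: 794 g; olive oil: 26 cup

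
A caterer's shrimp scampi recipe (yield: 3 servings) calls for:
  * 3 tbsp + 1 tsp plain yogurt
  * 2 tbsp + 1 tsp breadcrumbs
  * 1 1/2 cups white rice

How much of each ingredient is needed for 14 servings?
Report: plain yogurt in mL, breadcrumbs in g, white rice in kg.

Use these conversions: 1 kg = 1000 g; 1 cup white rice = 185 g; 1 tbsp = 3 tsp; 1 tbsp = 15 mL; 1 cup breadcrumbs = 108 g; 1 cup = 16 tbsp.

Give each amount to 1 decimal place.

Scaling factor: 14/3.
plain yogurt: (3 tbsp + 1 tsp = 10/3 tbsp) × 14/3 × 15 mL/tbsp ≈ 233.3 mL
breadcrumbs: (2 tbsp + 1 tsp = 7/3 tbsp) × 14/3 ÷ 16 tbsp/cup × 108 g/cup = 73.5 g
white rice: 1.5 cup × 14/3 × 185 g/cup ÷ 1000 g/kg ≈ 1.3 kg

plain yogurt: 233.3 mL; breadcrumbs: 73.5 g; white rice: 1.3 kg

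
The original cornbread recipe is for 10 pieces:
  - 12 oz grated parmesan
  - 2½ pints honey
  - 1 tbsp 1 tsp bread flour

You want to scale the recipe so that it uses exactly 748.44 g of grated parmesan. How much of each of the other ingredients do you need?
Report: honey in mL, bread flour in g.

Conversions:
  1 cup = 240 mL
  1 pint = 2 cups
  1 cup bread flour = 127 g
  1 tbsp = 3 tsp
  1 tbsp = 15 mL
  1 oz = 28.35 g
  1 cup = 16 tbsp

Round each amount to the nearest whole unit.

The original recipe has 340.2 g of grated parmesan, so the scaling factor is 748.44 ÷ 340.2 = 11/5 = 2.2.
honey: 2.5 pint × 11/5 × 2 cup/pint × 240 mL/cup = 2640 mL
bread flour: (1 tbsp + 1 tsp = 4/3 tbsp) × 11/5 ÷ 16 tbsp/cup × 127 g/cup ≈ 23 g

honey: 2640 mL; bread flour: 23 g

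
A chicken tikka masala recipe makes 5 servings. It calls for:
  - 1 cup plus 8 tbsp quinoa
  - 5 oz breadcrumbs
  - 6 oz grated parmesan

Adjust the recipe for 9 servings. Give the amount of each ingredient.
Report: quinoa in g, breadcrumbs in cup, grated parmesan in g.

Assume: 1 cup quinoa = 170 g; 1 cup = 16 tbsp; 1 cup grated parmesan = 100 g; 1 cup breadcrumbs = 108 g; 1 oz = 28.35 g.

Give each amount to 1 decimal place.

quinoa: 459.0 g; breadcrumbs: 2.4 cup; grated parmesan: 306.2 g

Scaling factor: 9/5 = 1.8.
quinoa: (1 cup + 8 tbsp = 1.5 cup) × 9/5 × 170 g/cup = 459.0 g
breadcrumbs: 5 oz × 9/5 × 28.35 g/oz ÷ 108 g/cup ≈ 2.4 cup
grated parmesan: 6 oz × 9/5 × 28.35 g/oz ≈ 306.2 g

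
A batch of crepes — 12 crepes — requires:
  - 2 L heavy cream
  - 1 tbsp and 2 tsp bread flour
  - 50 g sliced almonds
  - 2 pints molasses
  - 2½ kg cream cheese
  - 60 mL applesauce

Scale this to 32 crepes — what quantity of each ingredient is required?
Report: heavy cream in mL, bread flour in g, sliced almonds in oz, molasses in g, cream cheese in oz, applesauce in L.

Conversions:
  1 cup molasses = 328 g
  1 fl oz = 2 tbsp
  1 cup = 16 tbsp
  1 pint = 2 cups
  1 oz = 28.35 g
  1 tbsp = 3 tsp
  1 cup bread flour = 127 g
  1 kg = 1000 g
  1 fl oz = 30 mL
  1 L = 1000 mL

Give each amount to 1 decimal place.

heavy cream: 5333.3 mL; bread flour: 35.3 g; sliced almonds: 4.7 oz; molasses: 3498.7 g; cream cheese: 235.2 oz; applesauce: 0.2 L

Scaling factor: 32/12 = 8/3.
heavy cream: 2 L × 8/3 × 1000 mL/L ≈ 5333.3 mL
bread flour: (1 tbsp + 2 tsp = 5/3 tbsp) × 8/3 ÷ 16 tbsp/cup × 127 g/cup ≈ 35.3 g
sliced almonds: 50 g × 8/3 ÷ 28.35 g/oz ≈ 4.7 oz
molasses: 2 pint × 8/3 × 2 cup/pint × 328 g/cup ≈ 3498.7 g
cream cheese: 2.5 kg × 8/3 × 1000 g/kg ÷ 28.35 g/oz ≈ 235.2 oz
applesauce: 60 mL × 8/3 ÷ 1000 mL/L ≈ 0.2 L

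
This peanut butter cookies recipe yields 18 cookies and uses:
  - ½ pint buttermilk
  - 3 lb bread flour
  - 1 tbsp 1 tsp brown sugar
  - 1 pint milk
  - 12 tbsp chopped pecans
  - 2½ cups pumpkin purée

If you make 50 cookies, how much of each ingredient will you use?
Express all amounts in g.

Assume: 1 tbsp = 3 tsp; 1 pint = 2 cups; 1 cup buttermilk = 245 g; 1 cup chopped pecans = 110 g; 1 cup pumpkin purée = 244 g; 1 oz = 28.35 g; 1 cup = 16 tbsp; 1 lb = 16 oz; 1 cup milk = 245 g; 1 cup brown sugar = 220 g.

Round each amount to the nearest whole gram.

Scaling factor: 50/18 = 25/9.
buttermilk: 0.5 pint × 25/9 × 2 cup/pint × 245 g/cup ≈ 681 g
bread flour: 3 lb × 25/9 × 16 oz/lb × 28.35 g/oz = 3780 g
brown sugar: (1 tbsp + 1 tsp = 4/3 tbsp) × 25/9 ÷ 16 tbsp/cup × 220 g/cup ≈ 51 g
milk: 1 pint × 25/9 × 2 cup/pint × 245 g/cup ≈ 1361 g
chopped pecans: 12 tbsp × 25/9 ÷ 16 tbsp/cup × 110 g/cup ≈ 229 g
pumpkin purée: 2.5 cup × 25/9 × 244 g/cup ≈ 1694 g

buttermilk: 681 g; bread flour: 3780 g; brown sugar: 51 g; milk: 1361 g; chopped pecans: 229 g; pumpkin purée: 1694 g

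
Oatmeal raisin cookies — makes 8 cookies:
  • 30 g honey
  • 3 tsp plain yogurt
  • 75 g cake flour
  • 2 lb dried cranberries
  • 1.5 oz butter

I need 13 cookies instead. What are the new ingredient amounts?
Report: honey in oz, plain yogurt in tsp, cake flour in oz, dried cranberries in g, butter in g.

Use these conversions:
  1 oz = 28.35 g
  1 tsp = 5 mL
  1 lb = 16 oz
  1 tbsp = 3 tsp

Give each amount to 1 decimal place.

honey: 1.7 oz; plain yogurt: 4.9 tsp; cake flour: 4.3 oz; dried cranberries: 1474.2 g; butter: 69.1 g

Scaling factor: 13/8 = 1.625.
honey: 30 g × 13/8 ÷ 28.35 g/oz ≈ 1.7 oz
plain yogurt: 3 tsp × 13/8 ≈ 4.9 tsp
cake flour: 75 g × 13/8 ÷ 28.35 g/oz ≈ 4.3 oz
dried cranberries: 2 lb × 13/8 × 16 oz/lb × 28.35 g/oz = 1474.2 g
butter: 1.5 oz × 13/8 × 28.35 g/oz ≈ 69.1 g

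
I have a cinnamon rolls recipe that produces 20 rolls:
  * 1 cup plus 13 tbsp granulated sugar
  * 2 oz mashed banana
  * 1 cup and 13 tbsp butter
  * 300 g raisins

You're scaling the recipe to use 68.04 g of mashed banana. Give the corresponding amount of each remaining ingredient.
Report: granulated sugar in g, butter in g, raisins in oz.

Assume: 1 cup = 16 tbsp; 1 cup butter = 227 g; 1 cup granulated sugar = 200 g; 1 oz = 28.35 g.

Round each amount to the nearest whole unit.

The original recipe has 56.7 g of mashed banana, so the scaling factor is 68.04 ÷ 56.7 = 6/5 = 1.2.
granulated sugar: (1 cup + 13 tbsp = 1.8125 cup) × 6/5 × 200 g/cup = 435 g
butter: (1 cup + 13 tbsp = 1.8125 cup) × 6/5 × 227 g/cup ≈ 494 g
raisins: 300 g × 6/5 ÷ 28.35 g/oz ≈ 13 oz

granulated sugar: 435 g; butter: 494 g; raisins: 13 oz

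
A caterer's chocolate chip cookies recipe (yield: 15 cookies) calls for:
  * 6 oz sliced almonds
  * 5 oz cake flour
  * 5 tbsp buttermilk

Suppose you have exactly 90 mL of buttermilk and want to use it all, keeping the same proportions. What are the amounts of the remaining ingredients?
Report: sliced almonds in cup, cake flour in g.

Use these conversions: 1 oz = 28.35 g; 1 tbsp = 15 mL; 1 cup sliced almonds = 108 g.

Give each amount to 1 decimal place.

sliced almonds: 1.9 cup; cake flour: 170.1 g

The original recipe has 75 mL of buttermilk, so the scaling factor is 90 ÷ 75 = 6/5 = 1.2.
sliced almonds: 6 oz × 6/5 × 28.35 g/oz ÷ 108 g/cup ≈ 1.9 cup
cake flour: 5 oz × 6/5 × 28.35 g/oz = 170.1 g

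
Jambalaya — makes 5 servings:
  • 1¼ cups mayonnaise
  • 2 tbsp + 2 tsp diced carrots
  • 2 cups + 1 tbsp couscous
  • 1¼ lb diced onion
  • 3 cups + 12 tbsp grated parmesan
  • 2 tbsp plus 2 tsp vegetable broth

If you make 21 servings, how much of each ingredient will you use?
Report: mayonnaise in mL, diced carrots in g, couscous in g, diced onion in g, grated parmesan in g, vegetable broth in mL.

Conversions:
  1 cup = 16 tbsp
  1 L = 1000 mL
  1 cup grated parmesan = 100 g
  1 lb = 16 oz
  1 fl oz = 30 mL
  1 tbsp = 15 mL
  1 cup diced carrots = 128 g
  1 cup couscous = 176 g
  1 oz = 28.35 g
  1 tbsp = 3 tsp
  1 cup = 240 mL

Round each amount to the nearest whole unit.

mayonnaise: 1260 mL; diced carrots: 90 g; couscous: 1525 g; diced onion: 2381 g; grated parmesan: 1575 g; vegetable broth: 168 mL

Scaling factor: 21/5 = 4.2.
mayonnaise: 1.25 cup × 21/5 × 240 mL/cup = 1260 mL
diced carrots: (2 tbsp + 2 tsp = 8/3 tbsp) × 21/5 ÷ 16 tbsp/cup × 128 g/cup ≈ 90 g
couscous: (2 cup + 1 tbsp = 2.0625 cup) × 21/5 × 176 g/cup ≈ 1525 g
diced onion: 1.25 lb × 21/5 × 16 oz/lb × 28.35 g/oz ≈ 2381 g
grated parmesan: (3 cup + 12 tbsp = 3.75 cup) × 21/5 × 100 g/cup = 1575 g
vegetable broth: (2 tbsp + 2 tsp = 8/3 tbsp) × 21/5 × 15 mL/tbsp = 168 mL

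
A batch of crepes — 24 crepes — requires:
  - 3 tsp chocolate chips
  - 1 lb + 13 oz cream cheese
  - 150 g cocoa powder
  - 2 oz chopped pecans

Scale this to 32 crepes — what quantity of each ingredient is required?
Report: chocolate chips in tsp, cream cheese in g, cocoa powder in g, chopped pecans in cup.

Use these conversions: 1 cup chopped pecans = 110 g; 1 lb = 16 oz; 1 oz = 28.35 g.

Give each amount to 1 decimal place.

chocolate chips: 4.0 tsp; cream cheese: 1096.2 g; cocoa powder: 200.0 g; chopped pecans: 0.7 cup

Scaling factor: 32/24 = 4/3.
chocolate chips: 3 tsp × 4/3 = 4.0 tsp
cream cheese: (1 lb + 13 oz = 1.8125 lb) × 4/3 × 16 oz/lb × 28.35 g/oz = 1096.2 g
cocoa powder: 150 g × 4/3 = 200.0 g
chopped pecans: 2 oz × 4/3 × 28.35 g/oz ÷ 110 g/cup ≈ 0.7 cup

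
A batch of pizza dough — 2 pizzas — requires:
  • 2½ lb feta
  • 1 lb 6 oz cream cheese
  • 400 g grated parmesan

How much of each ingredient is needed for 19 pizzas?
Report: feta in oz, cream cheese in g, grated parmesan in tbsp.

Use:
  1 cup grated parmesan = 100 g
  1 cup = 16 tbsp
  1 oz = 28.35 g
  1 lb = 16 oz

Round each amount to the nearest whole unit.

feta: 380 oz; cream cheese: 5925 g; grated parmesan: 608 tbsp

Scaling factor: 19/2 = 9.5.
feta: 2.5 lb × 19/2 × 16 oz/lb = 380 oz
cream cheese: (1 lb + 6 oz = 1.375 lb) × 19/2 × 16 oz/lb × 28.35 g/oz ≈ 5925 g
grated parmesan: 400 g × 19/2 ÷ 100 g/cup × 16 tbsp/cup = 608 tbsp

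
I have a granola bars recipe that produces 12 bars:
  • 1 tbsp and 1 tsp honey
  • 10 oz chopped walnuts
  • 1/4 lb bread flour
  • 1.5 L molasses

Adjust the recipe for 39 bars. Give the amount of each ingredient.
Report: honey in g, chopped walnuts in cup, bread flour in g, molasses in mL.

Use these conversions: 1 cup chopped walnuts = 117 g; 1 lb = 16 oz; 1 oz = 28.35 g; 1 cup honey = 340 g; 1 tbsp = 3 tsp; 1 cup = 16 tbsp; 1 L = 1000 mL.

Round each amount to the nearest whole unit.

honey: 92 g; chopped walnuts: 8 cup; bread flour: 369 g; molasses: 4875 mL

Scaling factor: 39/12 = 13/4 = 3.25.
honey: (1 tbsp + 1 tsp = 4/3 tbsp) × 13/4 ÷ 16 tbsp/cup × 340 g/cup ≈ 92 g
chopped walnuts: 10 oz × 13/4 × 28.35 g/oz ÷ 117 g/cup ≈ 8 cup
bread flour: 0.25 lb × 13/4 × 16 oz/lb × 28.35 g/oz ≈ 369 g
molasses: 1.5 L × 13/4 × 1000 mL/L = 4875 mL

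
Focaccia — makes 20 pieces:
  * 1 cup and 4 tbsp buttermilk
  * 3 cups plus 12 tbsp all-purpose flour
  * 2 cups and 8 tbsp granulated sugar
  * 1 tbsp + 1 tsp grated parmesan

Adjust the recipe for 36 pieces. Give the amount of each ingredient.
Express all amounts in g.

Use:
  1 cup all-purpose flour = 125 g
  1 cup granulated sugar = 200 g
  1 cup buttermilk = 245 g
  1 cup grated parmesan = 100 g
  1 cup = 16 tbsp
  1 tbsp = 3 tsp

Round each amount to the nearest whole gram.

Scaling factor: 36/20 = 9/5 = 1.8.
buttermilk: (1 cup + 4 tbsp = 1.25 cup) × 9/5 × 245 g/cup ≈ 551 g
all-purpose flour: (3 cup + 12 tbsp = 3.75 cup) × 9/5 × 125 g/cup ≈ 844 g
granulated sugar: (2 cup + 8 tbsp = 2.5 cup) × 9/5 × 200 g/cup = 900 g
grated parmesan: (1 tbsp + 1 tsp = 4/3 tbsp) × 9/5 ÷ 16 tbsp/cup × 100 g/cup = 15 g

buttermilk: 551 g; all-purpose flour: 844 g; granulated sugar: 900 g; grated parmesan: 15 g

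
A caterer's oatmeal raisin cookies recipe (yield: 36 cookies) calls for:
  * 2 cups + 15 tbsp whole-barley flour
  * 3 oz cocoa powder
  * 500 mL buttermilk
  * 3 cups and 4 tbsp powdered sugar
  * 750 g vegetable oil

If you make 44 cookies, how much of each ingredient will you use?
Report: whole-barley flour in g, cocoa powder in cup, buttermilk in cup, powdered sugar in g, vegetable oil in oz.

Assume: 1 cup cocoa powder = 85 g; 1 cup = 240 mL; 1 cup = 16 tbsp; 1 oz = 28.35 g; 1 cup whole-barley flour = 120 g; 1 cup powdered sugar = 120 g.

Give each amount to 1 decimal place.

Scaling factor: 44/36 = 11/9.
whole-barley flour: (2 cup + 15 tbsp = 2.9375 cup) × 11/9 × 120 g/cup ≈ 430.8 g
cocoa powder: 3 oz × 11/9 × 28.35 g/oz ÷ 85 g/cup ≈ 1.2 cup
buttermilk: 500 mL × 11/9 ÷ 240 mL/cup ≈ 2.5 cup
powdered sugar: (3 cup + 4 tbsp = 3.25 cup) × 11/9 × 120 g/cup ≈ 476.7 g
vegetable oil: 750 g × 11/9 ÷ 28.35 g/oz ≈ 32.3 oz

whole-barley flour: 430.8 g; cocoa powder: 1.2 cup; buttermilk: 2.5 cup; powdered sugar: 476.7 g; vegetable oil: 32.3 oz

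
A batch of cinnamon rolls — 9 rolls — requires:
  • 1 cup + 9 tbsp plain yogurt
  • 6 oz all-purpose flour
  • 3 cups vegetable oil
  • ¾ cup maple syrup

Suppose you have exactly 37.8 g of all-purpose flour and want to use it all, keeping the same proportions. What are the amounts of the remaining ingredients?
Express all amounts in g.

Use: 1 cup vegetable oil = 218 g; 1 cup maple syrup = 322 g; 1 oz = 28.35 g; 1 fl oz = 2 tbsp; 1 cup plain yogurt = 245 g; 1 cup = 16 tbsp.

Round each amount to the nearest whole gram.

The original recipe has 170.1 g of all-purpose flour, so the scaling factor is 37.8 ÷ 170.1 = 2/9.
plain yogurt: (1 cup + 9 tbsp = 1.5625 cup) × 2/9 × 245 g/cup ≈ 85 g
vegetable oil: 3 cup × 2/9 × 218 g/cup ≈ 145 g
maple syrup: 0.75 cup × 2/9 × 322 g/cup ≈ 54 g

plain yogurt: 85 g; vegetable oil: 145 g; maple syrup: 54 g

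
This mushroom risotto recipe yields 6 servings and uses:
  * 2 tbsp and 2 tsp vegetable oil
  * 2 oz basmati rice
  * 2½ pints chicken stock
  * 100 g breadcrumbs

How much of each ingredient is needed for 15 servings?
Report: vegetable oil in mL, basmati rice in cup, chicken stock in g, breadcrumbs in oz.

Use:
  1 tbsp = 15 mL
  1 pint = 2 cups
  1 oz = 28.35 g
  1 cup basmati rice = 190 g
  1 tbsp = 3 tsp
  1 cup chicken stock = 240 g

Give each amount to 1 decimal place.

Scaling factor: 15/6 = 5/2 = 2.5.
vegetable oil: (2 tbsp + 2 tsp = 8/3 tbsp) × 5/2 × 15 mL/tbsp = 100.0 mL
basmati rice: 2 oz × 5/2 × 28.35 g/oz ÷ 190 g/cup ≈ 0.7 cup
chicken stock: 2.5 pint × 5/2 × 2 cup/pint × 240 g/cup = 3000.0 g
breadcrumbs: 100 g × 5/2 ÷ 28.35 g/oz ≈ 8.8 oz

vegetable oil: 100.0 mL; basmati rice: 0.7 cup; chicken stock: 3000.0 g; breadcrumbs: 8.8 oz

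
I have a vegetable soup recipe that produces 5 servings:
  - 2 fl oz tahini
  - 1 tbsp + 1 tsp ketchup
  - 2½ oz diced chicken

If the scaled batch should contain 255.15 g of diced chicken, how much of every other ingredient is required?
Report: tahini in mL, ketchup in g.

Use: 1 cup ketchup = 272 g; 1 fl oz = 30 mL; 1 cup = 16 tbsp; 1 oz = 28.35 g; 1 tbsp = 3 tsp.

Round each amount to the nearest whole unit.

tahini: 216 mL; ketchup: 82 g

The original recipe has 70.875 g of diced chicken, so the scaling factor is 255.15 ÷ 70.875 = 18/5 = 3.6.
tahini: 2 fl oz × 18/5 × 30 mL/fl oz = 216 mL
ketchup: (1 tbsp + 1 tsp = 4/3 tbsp) × 18/5 ÷ 16 tbsp/cup × 272 g/cup ≈ 82 g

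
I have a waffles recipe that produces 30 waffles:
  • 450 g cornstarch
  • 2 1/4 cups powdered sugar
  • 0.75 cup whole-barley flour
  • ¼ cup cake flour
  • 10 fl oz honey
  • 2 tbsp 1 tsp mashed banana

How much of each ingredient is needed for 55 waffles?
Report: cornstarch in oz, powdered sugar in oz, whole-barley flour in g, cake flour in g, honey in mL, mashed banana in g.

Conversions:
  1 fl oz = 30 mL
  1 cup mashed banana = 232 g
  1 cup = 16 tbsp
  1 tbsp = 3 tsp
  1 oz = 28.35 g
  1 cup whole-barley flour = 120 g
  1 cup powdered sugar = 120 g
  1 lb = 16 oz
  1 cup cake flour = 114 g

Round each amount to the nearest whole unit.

cornstarch: 29 oz; powdered sugar: 17 oz; whole-barley flour: 165 g; cake flour: 52 g; honey: 550 mL; mashed banana: 62 g

Scaling factor: 55/30 = 11/6.
cornstarch: 450 g × 11/6 ÷ 28.35 g/oz ≈ 29 oz
powdered sugar: 2.25 cup × 11/6 × 120 g/cup ÷ 28.35 g/oz ≈ 17 oz
whole-barley flour: 0.75 cup × 11/6 × 120 g/cup = 165 g
cake flour: 0.25 cup × 11/6 × 114 g/cup ≈ 52 g
honey: 10 fl oz × 11/6 × 30 mL/fl oz = 550 mL
mashed banana: (2 tbsp + 1 tsp = 7/3 tbsp) × 11/6 ÷ 16 tbsp/cup × 232 g/cup ≈ 62 g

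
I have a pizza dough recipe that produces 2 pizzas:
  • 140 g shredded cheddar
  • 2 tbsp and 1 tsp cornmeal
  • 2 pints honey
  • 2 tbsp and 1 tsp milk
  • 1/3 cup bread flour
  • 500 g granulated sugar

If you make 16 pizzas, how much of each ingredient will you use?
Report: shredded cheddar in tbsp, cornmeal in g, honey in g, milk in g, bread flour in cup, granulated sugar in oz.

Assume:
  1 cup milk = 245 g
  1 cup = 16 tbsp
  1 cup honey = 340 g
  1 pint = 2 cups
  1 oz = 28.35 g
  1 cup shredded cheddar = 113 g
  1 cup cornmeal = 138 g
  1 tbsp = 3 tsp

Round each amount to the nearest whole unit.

shredded cheddar: 159 tbsp; cornmeal: 161 g; honey: 10880 g; milk: 286 g; bread flour: 3 cup; granulated sugar: 141 oz

Scaling factor: 16/2 = 8.
shredded cheddar: 140 g × 8 ÷ 113 g/cup × 16 tbsp/cup ≈ 159 tbsp
cornmeal: (2 tbsp + 1 tsp = 7/3 tbsp) × 8 ÷ 16 tbsp/cup × 138 g/cup = 161 g
honey: 2 pint × 8 × 2 cup/pint × 340 g/cup = 10880 g
milk: (2 tbsp + 1 tsp = 7/3 tbsp) × 8 ÷ 16 tbsp/cup × 245 g/cup ≈ 286 g
bread flour: 1/3 cup × 8 ≈ 3 cup
granulated sugar: 500 g × 8 ÷ 28.35 g/oz ≈ 141 oz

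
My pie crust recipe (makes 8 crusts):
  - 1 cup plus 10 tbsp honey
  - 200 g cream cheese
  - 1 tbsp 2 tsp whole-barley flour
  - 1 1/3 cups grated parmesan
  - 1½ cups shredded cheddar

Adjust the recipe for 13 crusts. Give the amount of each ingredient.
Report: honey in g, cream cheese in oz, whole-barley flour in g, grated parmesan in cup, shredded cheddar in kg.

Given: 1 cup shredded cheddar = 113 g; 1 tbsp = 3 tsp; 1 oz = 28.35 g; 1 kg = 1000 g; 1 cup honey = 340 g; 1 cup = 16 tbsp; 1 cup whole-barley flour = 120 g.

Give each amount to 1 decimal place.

honey: 897.8 g; cream cheese: 11.5 oz; whole-barley flour: 20.3 g; grated parmesan: 2.2 cup; shredded cheddar: 0.3 kg

Scaling factor: 13/8 = 1.625.
honey: (1 cup + 10 tbsp = 1.625 cup) × 13/8 × 340 g/cup ≈ 897.8 g
cream cheese: 200 g × 13/8 ÷ 28.35 g/oz ≈ 11.5 oz
whole-barley flour: (1 tbsp + 2 tsp = 5/3 tbsp) × 13/8 ÷ 16 tbsp/cup × 120 g/cup ≈ 20.3 g
grated parmesan: 4/3 cup × 13/8 ≈ 2.2 cup
shredded cheddar: 1.5 cup × 13/8 × 113 g/cup ÷ 1000 g/kg ≈ 0.3 kg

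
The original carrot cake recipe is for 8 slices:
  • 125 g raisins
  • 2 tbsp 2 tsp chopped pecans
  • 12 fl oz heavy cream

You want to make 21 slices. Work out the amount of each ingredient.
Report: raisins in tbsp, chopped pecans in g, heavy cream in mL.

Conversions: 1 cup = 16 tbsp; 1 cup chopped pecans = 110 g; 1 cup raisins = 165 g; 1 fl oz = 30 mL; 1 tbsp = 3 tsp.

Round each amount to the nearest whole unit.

raisins: 32 tbsp; chopped pecans: 48 g; heavy cream: 945 mL

Scaling factor: 21/8 = 2.625.
raisins: 125 g × 21/8 ÷ 165 g/cup × 16 tbsp/cup ≈ 32 tbsp
chopped pecans: (2 tbsp + 2 tsp = 8/3 tbsp) × 21/8 ÷ 16 tbsp/cup × 110 g/cup ≈ 48 g
heavy cream: 12 fl oz × 21/8 × 30 mL/fl oz = 945 mL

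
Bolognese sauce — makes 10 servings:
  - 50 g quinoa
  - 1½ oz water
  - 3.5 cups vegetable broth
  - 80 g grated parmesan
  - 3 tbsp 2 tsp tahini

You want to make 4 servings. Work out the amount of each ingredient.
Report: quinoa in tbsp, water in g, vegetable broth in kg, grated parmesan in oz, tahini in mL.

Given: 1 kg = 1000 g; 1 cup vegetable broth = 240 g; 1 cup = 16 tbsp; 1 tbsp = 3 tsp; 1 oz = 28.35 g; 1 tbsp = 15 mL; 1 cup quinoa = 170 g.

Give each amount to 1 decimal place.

Scaling factor: 4/10 = 2/5 = 0.4.
quinoa: 50 g × 2/5 ÷ 170 g/cup × 16 tbsp/cup ≈ 1.9 tbsp
water: 1.5 oz × 2/5 × 28.35 g/oz ≈ 17.0 g
vegetable broth: 3.5 cup × 2/5 × 240 g/cup ÷ 1000 g/kg ≈ 0.3 kg
grated parmesan: 80 g × 2/5 ÷ 28.35 g/oz ≈ 1.1 oz
tahini: (3 tbsp + 2 tsp = 11/3 tbsp) × 2/5 × 15 mL/tbsp = 22.0 mL

quinoa: 1.9 tbsp; water: 17.0 g; vegetable broth: 0.3 kg; grated parmesan: 1.1 oz; tahini: 22.0 mL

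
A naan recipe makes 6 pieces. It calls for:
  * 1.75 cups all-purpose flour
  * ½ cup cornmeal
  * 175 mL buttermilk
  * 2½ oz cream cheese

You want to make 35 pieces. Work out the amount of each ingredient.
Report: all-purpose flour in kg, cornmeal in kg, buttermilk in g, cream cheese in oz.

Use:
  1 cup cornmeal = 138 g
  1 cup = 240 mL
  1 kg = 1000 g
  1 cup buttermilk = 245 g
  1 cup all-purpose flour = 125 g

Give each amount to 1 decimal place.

Scaling factor: 35/6.
all-purpose flour: 1.75 cup × 35/6 × 125 g/cup ÷ 1000 g/kg ≈ 1.3 kg
cornmeal: 0.5 cup × 35/6 × 138 g/cup ÷ 1000 g/kg ≈ 0.4 kg
buttermilk: 175 mL × 35/6 ÷ 240 mL/cup × 245 g/cup ≈ 1042.1 g
cream cheese: 2.5 oz × 35/6 ≈ 14.6 oz

all-purpose flour: 1.3 kg; cornmeal: 0.4 kg; buttermilk: 1042.1 g; cream cheese: 14.6 oz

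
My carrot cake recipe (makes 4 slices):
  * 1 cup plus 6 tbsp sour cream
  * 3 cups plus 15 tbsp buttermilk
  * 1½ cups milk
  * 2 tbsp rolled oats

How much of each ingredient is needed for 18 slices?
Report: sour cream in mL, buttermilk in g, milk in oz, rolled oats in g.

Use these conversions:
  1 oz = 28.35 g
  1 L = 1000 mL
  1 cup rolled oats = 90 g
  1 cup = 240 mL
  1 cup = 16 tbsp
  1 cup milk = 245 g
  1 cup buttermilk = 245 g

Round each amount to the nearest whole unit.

sour cream: 1485 mL; buttermilk: 4341 g; milk: 58 oz; rolled oats: 51 g

Scaling factor: 18/4 = 9/2 = 4.5.
sour cream: (1 cup + 6 tbsp = 1.375 cup) × 9/2 × 240 mL/cup = 1485 mL
buttermilk: (3 cup + 15 tbsp = 3.9375 cup) × 9/2 × 245 g/cup ≈ 4341 g
milk: 1.5 cup × 9/2 × 245 g/cup ÷ 28.35 g/oz ≈ 58 oz
rolled oats: 2 tbsp × 9/2 ÷ 16 tbsp/cup × 90 g/cup ≈ 51 g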